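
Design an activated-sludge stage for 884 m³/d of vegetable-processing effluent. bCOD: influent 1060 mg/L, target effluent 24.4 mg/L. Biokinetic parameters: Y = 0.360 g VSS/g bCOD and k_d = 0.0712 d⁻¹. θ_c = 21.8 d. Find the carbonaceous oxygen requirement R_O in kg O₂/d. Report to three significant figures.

R_O ≈ 732 kg O₂/d

Correct the yield for decay: Y_obs = Y/(1 + k_d θ_c) = 0.360 / (1 + 0.0712 × 21.8) = 0.360 / 2.552 = 0.1411.
Substrate removed = Q·(S₀ − S) = 884 m³/d × (1060 − 24.4) g/m³ = 9.15×10^5 g/d = 915.5 kg/d.
P_X = Y_obs·Q·(S₀ − S) = 0.1411 × 915.5 = 129.1 kg VSS/d.
Carbonaceous O₂ demand = substrate oxidised − cell-mass equivalent = 915.5 − 1.42 × 129.1 = 732.1 kg O₂/d.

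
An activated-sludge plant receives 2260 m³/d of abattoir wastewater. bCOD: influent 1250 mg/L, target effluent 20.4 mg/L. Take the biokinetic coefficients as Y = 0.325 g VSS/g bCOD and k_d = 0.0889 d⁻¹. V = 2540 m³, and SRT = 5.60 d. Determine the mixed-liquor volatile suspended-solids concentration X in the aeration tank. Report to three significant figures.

X = Y·Q·ΔS·θ_c / [V·(1 + k_d θ_c)] = 0.325 × 2260 × (1250 − 20.4) × 5.60 / [2540 × (1 + 0.0889 × 5.60)] = 1329 mg/L.

X ≈ 1330 mg/L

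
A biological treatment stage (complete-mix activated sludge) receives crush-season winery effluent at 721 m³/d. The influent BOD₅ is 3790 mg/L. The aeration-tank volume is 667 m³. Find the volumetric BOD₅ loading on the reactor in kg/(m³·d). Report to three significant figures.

L_v = Q S₀ / V = 721 × 3790 × 10⁻³ / 667.0 = 4.097 kg/(m³·d).

L_v ≈ 4.10 kg BOD₅/(m³·d)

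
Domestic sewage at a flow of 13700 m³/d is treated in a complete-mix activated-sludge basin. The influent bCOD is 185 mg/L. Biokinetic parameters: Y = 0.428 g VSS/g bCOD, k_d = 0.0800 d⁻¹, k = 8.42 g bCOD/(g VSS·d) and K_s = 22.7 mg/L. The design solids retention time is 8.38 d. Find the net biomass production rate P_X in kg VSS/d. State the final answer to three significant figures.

P_X ≈ 645 kg VSS/d

From the Monod/SRT balance for a CMAS, S = K_s·(1+k_d θ_c)/[θ_c·(Y k − k_d) − 1] = 22.7 × (1 + 0.0800 × 8.38) / [8.38 × (0.428 × 8.42 − 0.0800) − 1] = 37.92 / 28.53 = 1.329 mg/L.
Y_obs = Y / (1 + k_d θ_c) = 0.428 / (1 + 0.0800 × 8.38) = 0.428 / 1.670 = 0.2562.
Substrate removed = Q·(S₀ − S) = 13700 m³/d × (185 − 1.33) g/m³ = 2.52×10^6 g/d = 2516 kg/d.
Net biomass production P_X = Y_obs × Q·(S₀ − S) = 0.2562 × 2516 = 644.7 kg VSS/d.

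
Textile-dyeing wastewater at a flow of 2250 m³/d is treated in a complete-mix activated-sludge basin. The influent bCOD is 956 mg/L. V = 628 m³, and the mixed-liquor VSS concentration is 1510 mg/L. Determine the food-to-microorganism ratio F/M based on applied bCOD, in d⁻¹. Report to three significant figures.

F/M = Q·S₀ / (V·X) = 2250 × 956 / (628.0 × 1510) = 2.268 g bCOD·(g VSS·d)⁻¹.

F/M ≈ 2.27 d⁻¹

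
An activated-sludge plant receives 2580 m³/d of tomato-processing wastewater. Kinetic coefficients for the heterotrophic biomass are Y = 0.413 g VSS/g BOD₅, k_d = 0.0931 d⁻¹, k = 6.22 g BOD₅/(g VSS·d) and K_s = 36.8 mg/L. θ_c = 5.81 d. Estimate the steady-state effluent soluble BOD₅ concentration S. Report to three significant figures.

From the Monod/SRT balance for a CMAS, S = K_s·(1+k_d θ_c)/[θ_c·(Y k − k_d) − 1] = 36.8 × (1 + 0.0931 × 5.81) / [5.81 × (0.413 × 6.22 − 0.0931) − 1] = 56.71 / 13.38 = 4.237 mg/L.

S ≈ 4.24 mg/L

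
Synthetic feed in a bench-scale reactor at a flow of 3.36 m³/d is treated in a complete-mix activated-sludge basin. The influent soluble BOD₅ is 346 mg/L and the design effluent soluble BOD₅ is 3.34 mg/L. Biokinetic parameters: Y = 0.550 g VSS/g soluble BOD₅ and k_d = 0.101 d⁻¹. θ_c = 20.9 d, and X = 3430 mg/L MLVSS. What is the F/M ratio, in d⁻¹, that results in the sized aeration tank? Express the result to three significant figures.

From the SRT design equation V = Y Q (S₀−S) θ_c / [X (1 + k_d θ_c)] = 0.550 × 3.36 × (346 − 3.34) × 20.9 / [3430 × (1 + 0.101 × 20.9)] = 1.32×10^4 / 10670 = 1.240 m³.
F/M = Q·S₀ / (V·X) = 3.36 × 346 / (1.240 × 3430) = 0.2733 g soluble BOD₅·(g VSS·d)⁻¹.

F/M ≈ 0.273 d⁻¹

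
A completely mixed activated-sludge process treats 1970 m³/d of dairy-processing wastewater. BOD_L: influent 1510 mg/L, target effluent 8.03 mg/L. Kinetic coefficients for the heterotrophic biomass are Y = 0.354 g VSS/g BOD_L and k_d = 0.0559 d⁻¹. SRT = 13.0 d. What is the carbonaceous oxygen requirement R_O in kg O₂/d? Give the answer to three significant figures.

Correct the yield for decay: Y_obs = Y/(1 + k_d θ_c) = 0.354 / (1 + 0.0559 × 13.0) = 0.354 / 1.727 = 0.2050.
ΔS = 1510 − 8.03 = 1502 mg/L, so the substrate removal rate is 1970 × 1502/1000 = 2959 kg BOD_L/d.
Net sludge production P_X = 0.2050 × 2959 = 606.6 kg VSS/d.
Carbonaceous O₂ demand = substrate oxidised − cell-mass equivalent = 2959 − 1.42 × 606.6 = 2097 kg O₂/d.

R_O ≈ 2100 kg O₂/d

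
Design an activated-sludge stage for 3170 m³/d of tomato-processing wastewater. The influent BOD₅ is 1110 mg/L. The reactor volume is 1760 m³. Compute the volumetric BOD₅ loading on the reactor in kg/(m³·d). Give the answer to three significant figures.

L_v ≈ 2.00 kg BOD₅/(m³·d)

L_v = Q S₀ / V = 3170 × 1110 × 10⁻³ / 1760 = 1.999 kg/(m³·d).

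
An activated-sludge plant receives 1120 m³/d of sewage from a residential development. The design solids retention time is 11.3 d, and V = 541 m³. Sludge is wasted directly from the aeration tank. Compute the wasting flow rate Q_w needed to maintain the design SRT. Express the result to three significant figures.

With mixed-liquor wasting, θ_c = V/Q_w, so Q_w = V/θ_c = 541.0/11.3 = 47.88 m³/d.

Q_w ≈ 47.9 m³/d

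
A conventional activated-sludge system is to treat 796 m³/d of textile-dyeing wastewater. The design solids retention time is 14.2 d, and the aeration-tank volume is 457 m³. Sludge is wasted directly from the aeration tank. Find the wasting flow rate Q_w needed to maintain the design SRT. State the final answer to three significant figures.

For wasting at MLVSS concentration, Q_w = V/θ_c = 457.0/14.2 = 32.18 m³/d.

Q_w ≈ 32.2 m³/d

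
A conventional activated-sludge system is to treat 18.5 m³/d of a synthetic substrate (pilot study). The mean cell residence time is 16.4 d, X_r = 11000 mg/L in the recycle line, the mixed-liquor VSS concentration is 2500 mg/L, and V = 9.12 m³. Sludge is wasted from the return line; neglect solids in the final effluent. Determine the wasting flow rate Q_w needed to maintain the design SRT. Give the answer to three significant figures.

Q_w ≈ 0.126 m³/d

Q_w = (V·X)/(θ_c X_r) = 9.120 × 2500 / (16.4 × 11000) = 0.1264 m³/d.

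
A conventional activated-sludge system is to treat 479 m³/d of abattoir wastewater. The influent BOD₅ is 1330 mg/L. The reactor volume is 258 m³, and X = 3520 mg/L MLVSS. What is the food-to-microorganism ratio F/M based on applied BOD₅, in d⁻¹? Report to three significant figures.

F/M ≈ 0.701 d⁻¹

Food-to-microorganism ratio F/M = Q S₀ / (V X) = 479 × 1330 / (258.0 × 3520) = 0.7015 d⁻¹.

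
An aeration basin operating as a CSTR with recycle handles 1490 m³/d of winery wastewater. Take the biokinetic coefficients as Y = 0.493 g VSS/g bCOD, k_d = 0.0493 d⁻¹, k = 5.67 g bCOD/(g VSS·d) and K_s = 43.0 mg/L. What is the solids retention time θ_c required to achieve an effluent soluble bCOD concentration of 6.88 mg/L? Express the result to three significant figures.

At the target effluent, Y k S/(K_s+S) = 0.493×5.67×6.88/49.88 = 0.3856 d⁻¹.
θ_c = 1/(μ − k_d) = 1/(0.3856 − 0.0493) = 1/0.3363 = 2.974 d.

θ_c ≈ 2.97 d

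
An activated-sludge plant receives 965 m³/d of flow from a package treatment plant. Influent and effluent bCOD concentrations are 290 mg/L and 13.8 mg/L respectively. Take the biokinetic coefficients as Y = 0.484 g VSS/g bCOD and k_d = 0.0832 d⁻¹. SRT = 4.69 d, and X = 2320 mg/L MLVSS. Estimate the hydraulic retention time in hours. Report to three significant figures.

Steady-state biomass mass balance: V·X·(1 + k_d·θ_c) = Y·Q·(S₀ − S)·θ_c, so V = 0.484 × 965 × (290 − 13.8) × 4.69 / [2320 × (1 + 0.0832 × 4.69)] = 6.05×10^5 / 3225 = 187.6 m³.
τ = V/Q = 187.6/965 = 0.1944 d, or 4.665 h.

τ ≈ 4.67 h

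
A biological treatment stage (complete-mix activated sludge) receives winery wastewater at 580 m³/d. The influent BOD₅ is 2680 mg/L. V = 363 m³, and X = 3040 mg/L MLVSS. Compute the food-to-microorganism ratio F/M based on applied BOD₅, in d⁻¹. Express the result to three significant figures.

F/M ≈ 1.41 d⁻¹

Food-to-microorganism ratio F/M = Q S₀ / (V X) = 580 × 2680 / (363.0 × 3040) = 1.409 d⁻¹.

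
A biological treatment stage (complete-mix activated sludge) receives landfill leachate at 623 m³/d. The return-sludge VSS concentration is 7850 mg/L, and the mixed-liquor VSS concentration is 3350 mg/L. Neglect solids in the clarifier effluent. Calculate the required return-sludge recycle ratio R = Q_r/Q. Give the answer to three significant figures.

R ≈ 0.744

Solids balance on the clarifier gives (1+R)X = R·X_r, so R = X/(X_r − X) = 3350 / (7850 − 3350) = 0.7444.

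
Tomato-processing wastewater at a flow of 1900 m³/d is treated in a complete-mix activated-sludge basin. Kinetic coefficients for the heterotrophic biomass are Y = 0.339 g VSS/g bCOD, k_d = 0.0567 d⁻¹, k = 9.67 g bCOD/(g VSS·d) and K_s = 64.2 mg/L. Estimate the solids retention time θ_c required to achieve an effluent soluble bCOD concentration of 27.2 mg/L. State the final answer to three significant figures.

θ_c ≈ 1.09 d

From 1/θ_c = Y·k·S/(K_s + S) − k_d: Y·k·S/(K_s+S) = 0.339 × 9.67 × 27.2 / (64.2 + 27.2) = 0.9755 d⁻¹.
1/θ_c = 0.9755 − 0.0567 = 0.9188 d⁻¹, so θ_c = 1.088 d.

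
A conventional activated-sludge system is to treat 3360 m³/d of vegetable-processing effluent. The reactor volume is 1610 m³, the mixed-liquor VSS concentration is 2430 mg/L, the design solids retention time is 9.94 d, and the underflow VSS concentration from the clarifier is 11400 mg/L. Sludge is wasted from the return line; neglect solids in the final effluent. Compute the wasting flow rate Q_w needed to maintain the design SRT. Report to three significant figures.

θ_c = V·X/(Q_w·X_r) when wasting from the recycle, so Q_w = V·X/(θ_c·X_r) = 1610 × 2430 / (9.94 × 11400) = 34.53 m³/d.

Q_w ≈ 34.5 m³/d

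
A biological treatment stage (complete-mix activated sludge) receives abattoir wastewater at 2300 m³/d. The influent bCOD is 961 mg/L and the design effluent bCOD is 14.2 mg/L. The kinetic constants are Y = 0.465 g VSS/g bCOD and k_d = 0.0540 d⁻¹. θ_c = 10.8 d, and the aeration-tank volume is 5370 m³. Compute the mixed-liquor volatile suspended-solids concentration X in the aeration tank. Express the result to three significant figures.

X ≈ 1290 mg/L

Solving the biomass balance for X: X = Y Q (S₀−S) θ_c / [V (1+k_d θ_c)] = 0.465 × 2300 × (961 − 14.2) × 10.8 / [5370 × (1 + 0.0540 × 10.8)] = 1286 mg/L.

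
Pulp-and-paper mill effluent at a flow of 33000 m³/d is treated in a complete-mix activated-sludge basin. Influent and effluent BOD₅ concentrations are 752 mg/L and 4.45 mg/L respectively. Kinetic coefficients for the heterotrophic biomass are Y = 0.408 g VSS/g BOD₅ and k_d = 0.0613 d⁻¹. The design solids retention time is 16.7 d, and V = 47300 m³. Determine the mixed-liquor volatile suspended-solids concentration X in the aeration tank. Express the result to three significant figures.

X ≈ 1760 mg/L

From V·X·(1 + k_d·θ_c) = Y·Q·(S₀ − S)·θ_c: X = 0.408 × 33000 × (752 − 4.45) × 16.7 / [47300 × (1 + 0.0613 × 16.7)] = 1756 mg/L.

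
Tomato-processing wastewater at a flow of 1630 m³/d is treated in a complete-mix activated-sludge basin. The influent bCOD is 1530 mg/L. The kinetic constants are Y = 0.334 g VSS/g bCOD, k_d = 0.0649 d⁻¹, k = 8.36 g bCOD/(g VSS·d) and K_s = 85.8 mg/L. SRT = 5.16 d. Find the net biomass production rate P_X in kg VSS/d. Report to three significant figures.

P_X ≈ 620 kg VSS/d

Effluent substrate depends only on kinetics and SRT: S = K_s(1 + k_d θ_c) / [θ_c(Yk − k_d) − 1] = 85.8 × (1 + 0.0649 × 5.16) / [5.16 × (0.334 × 8.36 − 0.0649) − 1] = 114.5 / 13.07 = 8.761 mg/L.
Y_obs = Y / (1 + k_d θ_c) = 0.334 / (1 + 0.0649 × 5.16) = 0.334 / 1.335 = 0.2502.
Q·(S₀ − S) = 1630 × (1530 − 8.76) × 10⁻³ = 2480 kg/d removed.
Net biomass production P_X = Y_obs × Q·(S₀ − S) = 0.2502 × 2480 = 620.4 kg VSS/d.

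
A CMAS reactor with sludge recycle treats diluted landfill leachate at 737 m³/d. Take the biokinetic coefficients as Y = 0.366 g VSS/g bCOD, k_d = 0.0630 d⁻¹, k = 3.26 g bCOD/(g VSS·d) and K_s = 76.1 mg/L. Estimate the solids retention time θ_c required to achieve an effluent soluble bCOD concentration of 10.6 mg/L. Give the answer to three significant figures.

θ_c ≈ 12.1 d

Specific growth rate at S = 10.6 mg/L: μ = YkS/(K_s+S) = 0.366·3.26·10.6/(76.1+10.6) = 0.1459 d⁻¹.
1/θ_c = 0.1459 − 0.0630 = 0.08288 d⁻¹, so θ_c = 12.07 d.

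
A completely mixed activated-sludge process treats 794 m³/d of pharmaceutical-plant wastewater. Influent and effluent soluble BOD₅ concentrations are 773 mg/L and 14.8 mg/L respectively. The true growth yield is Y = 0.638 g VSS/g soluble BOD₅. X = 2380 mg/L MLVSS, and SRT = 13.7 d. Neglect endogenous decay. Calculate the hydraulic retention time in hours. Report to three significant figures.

τ ≈ 66.8 h

With k_d = 0 the design equation reduces to V = Y Q (S₀−S) θ_c / X = 0.638 × 794 × (773 − 14.8) × 13.7 / 2380 = 2211 m³.
τ = V/Q = 2211/794 = 2.785 d, or 66.83 h.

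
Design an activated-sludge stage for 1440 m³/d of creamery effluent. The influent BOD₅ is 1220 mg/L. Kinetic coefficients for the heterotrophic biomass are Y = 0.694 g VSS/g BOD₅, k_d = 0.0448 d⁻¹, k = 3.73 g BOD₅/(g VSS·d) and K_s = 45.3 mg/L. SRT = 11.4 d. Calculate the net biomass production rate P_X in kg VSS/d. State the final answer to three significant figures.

P_X ≈ 805 kg VSS/d

Effluent substrate depends only on kinetics and SRT: S = K_s(1 + k_d θ_c) / [θ_c(Yk − k_d) − 1] = 45.3 × (1 + 0.0448 × 11.4) / [11.4 × (0.694 × 3.73 − 0.0448) − 1] = 68.44 / 28.00 = 2.444 mg/L.
The observed yield is Y_obs = Y/(1 + k_d·θ_c) = 0.694 / (1 + 0.0448 × 11.4) = 0.694 / 1.511 = 0.4594 g VSS per g BOD₅ removed.
Q·(S₀ − S) = 1440 × (1220 − 2.44) × 10⁻³ = 1753 kg/d removed.
Biomass produced: P_X = Y_obs·Q·ΔS = 0.4594 × 1753 ≈ 805.4 kg VSS/d.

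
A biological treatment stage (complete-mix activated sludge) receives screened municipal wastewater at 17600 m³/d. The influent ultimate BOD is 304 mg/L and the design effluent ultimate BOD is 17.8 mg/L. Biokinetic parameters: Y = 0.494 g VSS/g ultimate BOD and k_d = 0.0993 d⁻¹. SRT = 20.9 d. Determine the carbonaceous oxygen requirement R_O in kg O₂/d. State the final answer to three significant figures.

R_O ≈ 3890 kg O₂/d

Y_obs = Y / (1 + k_d θ_c) = 0.494 / (1 + 0.0993 × 20.9) = 0.494 / 3.075 = 0.1606.
ΔS = 304 − 17.8 = 286.2 mg/L, so the substrate removal rate is 17600 × 286.2/1000 = 5037 kg ultimate BOD/d.
Net sludge production P_X = 0.1606 × 5037 = 809.1 kg VSS/d.
R_O = Q·(S₀ − S) − 1.42·P_X = 5037 − 1.42 × 809.1 = 3888 kg O₂/d.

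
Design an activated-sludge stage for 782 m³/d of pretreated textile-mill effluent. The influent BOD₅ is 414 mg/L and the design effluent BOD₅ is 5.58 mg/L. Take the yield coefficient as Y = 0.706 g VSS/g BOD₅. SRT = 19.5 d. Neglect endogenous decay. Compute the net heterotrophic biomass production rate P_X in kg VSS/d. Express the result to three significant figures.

No decay correction is needed, so Y_obs = Y = 0.706.
Mass of BOD₅ removed per day: Q(S₀ − S) = 782 × 408.4 g/m³ = 319.4 kg/d.
Biomass produced: P_X = Y_obs·Q·ΔS = 0.7060 × 319.4 ≈ 225.5 kg VSS/d.

P_X ≈ 225 kg VSS/d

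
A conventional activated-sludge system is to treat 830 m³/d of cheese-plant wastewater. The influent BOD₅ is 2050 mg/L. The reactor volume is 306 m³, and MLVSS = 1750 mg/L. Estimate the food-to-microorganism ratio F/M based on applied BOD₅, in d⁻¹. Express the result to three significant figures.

Food-to-microorganism ratio F/M = Q S₀ / (V X) = 830 × 2050 / (306.0 × 1750) = 3.177 d⁻¹.

F/M ≈ 3.18 d⁻¹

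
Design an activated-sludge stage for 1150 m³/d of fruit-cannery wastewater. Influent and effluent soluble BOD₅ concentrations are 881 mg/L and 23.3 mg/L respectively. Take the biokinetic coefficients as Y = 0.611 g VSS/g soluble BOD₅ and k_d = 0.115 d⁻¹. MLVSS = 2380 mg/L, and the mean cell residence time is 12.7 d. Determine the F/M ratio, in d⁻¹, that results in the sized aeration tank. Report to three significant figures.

F/M ≈ 0.326 d⁻¹

Steady-state biomass mass balance: V·X·(1 + k_d·θ_c) = Y·Q·(S₀ − S)·θ_c, so V = 0.611 × 1150 × (881 − 23.3) × 12.7 / [2380 × (1 + 0.115 × 12.7)] = 7.65×10^6 / 5856 = 1307 m³.
F/M = applied load / biomass = Q·S₀/(V·X) = 1150 × 881 / (1307 × 2380) = 0.3257 d⁻¹.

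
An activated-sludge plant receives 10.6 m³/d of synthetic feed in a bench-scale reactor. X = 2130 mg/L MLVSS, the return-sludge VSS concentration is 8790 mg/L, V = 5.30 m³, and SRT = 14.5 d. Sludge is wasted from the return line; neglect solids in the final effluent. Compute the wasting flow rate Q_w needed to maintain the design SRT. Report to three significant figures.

Wasting from the return line (neglecting effluent solids): Q_w = V·X / (θ_c·X_r) = 5.300 × 2130 / (14.5 × 8790) = 0.08857 m³/d.

Q_w ≈ 0.0886 m³/d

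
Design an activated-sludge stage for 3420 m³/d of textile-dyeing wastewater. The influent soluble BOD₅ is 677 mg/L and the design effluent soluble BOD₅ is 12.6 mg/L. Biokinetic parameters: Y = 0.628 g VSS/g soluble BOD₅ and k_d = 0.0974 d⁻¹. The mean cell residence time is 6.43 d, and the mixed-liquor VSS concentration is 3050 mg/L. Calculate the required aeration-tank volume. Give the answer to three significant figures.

V ≈ 1850 m³

Steady-state biomass mass balance: V·X·(1 + k_d·θ_c) = Y·Q·(S₀ − S)·θ_c, so V = 0.628 × 3420 × (677 − 12.6) × 6.43 / [3050 × (1 + 0.0974 × 6.43)] = 9.18×10^6 / 4960 = 1850 m³.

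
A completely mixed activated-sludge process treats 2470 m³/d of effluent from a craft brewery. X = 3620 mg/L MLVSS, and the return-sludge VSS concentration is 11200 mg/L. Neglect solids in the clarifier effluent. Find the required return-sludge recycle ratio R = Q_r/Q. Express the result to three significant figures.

R ≈ 0.478

Solids balance on the clarifier gives (1+R)X = R·X_r, so R = X/(X_r − X) = 3620 / (11200 − 3620) = 0.4776.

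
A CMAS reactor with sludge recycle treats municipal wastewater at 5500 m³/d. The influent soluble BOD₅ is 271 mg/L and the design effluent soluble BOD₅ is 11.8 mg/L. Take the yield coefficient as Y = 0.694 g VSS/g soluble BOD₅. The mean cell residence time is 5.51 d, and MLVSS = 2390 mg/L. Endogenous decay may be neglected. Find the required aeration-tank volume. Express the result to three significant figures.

V ≈ 2280 m³

With k_d = 0 the design equation reduces to V = Y Q (S₀−S) θ_c / X = 0.694 × 5500 × (271 − 11.8) × 5.51 / 2390 = 2281 m³.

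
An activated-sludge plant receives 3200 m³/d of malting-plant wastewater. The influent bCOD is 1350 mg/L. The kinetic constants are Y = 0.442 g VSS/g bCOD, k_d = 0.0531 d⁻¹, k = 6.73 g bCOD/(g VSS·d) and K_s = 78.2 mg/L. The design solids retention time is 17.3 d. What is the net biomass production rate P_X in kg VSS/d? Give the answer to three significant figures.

P_X ≈ 993 kg VSS/d

Effluent substrate depends only on kinetics and SRT: S = K_s(1 + k_d θ_c) / [θ_c(Yk − k_d) − 1] = 78.2 × (1 + 0.0531 × 17.3) / [17.3 × (0.442 × 6.73 − 0.0531) − 1] = 150.0 / 49.54 = 3.028 mg/L.
The observed yield is Y_obs = Y/(1 + k_d·θ_c) = 0.442 / (1 + 0.0531 × 17.3) = 0.442 / 1.919 = 0.2304 g VSS per g bCOD removed.
Substrate removed = Q·(S₀ − S) = 3200 m³/d × (1350 − 3.03) g/m³ = 4.31×10^6 g/d = 4310 kg/d.
Biomass produced: P_X = Y_obs·Q·ΔS = 0.2304 × 4310 ≈ 993.0 kg VSS/d.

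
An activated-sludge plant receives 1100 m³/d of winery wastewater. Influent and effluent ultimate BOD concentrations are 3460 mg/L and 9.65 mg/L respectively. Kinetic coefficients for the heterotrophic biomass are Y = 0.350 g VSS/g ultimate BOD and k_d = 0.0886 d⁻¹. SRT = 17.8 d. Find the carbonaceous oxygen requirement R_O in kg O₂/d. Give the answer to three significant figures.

R_O ≈ 3060 kg O₂/d

Correct the yield for decay: Y_obs = Y/(1 + k_d θ_c) = 0.350 / (1 + 0.0886 × 17.8) = 0.350 / 2.577 = 0.1358.
Substrate removed = Q·(S₀ − S) = 1100 m³/d × (3460 − 9.65) g/m³ = 3.8×10^6 g/d = 3795 kg/d.
Net sludge production P_X = 0.1358 × 3795 = 515.5 kg VSS/d.
R_O = Q·(S₀ − S) − 1.42·P_X = 3795 − 1.42 × 515.5 = 3063 kg O₂/d.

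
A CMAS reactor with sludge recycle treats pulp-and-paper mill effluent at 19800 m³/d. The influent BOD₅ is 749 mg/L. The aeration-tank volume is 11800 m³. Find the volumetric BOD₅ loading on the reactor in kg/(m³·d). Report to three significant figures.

L_v ≈ 1.26 kg BOD₅/(m³·d)

L_v = Q S₀ / V = 19800 × 749 × 10⁻³ / 11800 = 1.257 kg/(m³·d).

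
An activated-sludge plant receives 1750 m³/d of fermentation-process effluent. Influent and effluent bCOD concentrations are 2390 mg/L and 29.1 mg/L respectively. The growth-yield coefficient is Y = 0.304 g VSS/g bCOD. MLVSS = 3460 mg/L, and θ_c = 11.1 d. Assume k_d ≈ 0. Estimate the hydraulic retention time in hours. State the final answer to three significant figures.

With k_d = 0 the design equation reduces to V = Y Q (S₀−S) θ_c / X = 0.304 × 1750 × (2390 − 29.1) × 11.1 / 3460 = 4029 m³.
HRT = V/Q = 4029 m³ / 1750 m³·d⁻¹ = 2.302 d × 24 = 55.26 h.

τ ≈ 55.3 h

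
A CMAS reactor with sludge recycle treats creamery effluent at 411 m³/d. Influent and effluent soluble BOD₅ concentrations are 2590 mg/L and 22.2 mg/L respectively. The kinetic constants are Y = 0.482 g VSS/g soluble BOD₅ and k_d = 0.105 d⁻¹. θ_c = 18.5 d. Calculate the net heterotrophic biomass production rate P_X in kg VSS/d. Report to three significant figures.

Observed yield with endogenous decay: Y_obs = Y / (1 + k_d·θ_c) = 0.482 / (1 + 0.105 × 18.5) = 0.482 / 2.942 = 0.1638 g VSS/g soluble BOD₅.
Q·(S₀ − S) = 411 × (2590 − 22.2) × 10⁻³ = 1055 kg/d removed.
Net biomass production P_X = Y_obs × Q·(S₀ − S) = 0.1638 × 1055 = 172.9 kg VSS/d.

P_X ≈ 173 kg VSS/d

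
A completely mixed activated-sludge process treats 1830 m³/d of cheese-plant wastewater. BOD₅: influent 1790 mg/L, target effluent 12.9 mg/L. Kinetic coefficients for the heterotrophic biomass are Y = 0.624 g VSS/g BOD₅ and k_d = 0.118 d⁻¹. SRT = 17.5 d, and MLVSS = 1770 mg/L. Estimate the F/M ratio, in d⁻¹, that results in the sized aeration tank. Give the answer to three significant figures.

F/M ≈ 0.283 d⁻¹

From the SRT design equation V = Y Q (S₀−S) θ_c / [X (1 + k_d θ_c)] = 0.624 × 1830 × (1790 − 12.9) × 17.5 / [1770 × (1 + 0.118 × 17.5)] = 3.55×10^7 / 5425 = 6546 m³.
F/M = applied load / biomass = Q·S₀/(V·X) = 1830 × 1790 / (6546 × 1770) = 0.2827 d⁻¹.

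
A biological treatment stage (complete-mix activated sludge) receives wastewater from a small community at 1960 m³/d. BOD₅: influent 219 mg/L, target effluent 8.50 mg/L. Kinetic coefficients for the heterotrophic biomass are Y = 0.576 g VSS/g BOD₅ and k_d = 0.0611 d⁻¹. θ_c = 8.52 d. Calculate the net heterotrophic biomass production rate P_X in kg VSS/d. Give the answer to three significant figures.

P_X ≈ 156 kg VSS/d

The observed yield is Y_obs = Y/(1 + k_d·θ_c) = 0.576 / (1 + 0.0611 × 8.52) = 0.576 / 1.521 = 0.3788 g VSS per g BOD₅ removed.
Q·(S₀ − S) = 1960 × (219 − 8.50) × 10⁻³ = 412.6 kg/d removed.
Net biomass production P_X = Y_obs × Q·(S₀ − S) = 0.3788 × 412.6 = 156.3 kg VSS/d.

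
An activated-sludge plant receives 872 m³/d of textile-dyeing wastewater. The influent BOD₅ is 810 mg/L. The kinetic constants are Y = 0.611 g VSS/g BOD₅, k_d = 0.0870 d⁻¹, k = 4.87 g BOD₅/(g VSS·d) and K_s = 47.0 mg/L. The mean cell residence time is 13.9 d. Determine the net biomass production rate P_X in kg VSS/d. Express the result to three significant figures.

For a completely mixed reactor with recycle the Lawrence–McCarty relation gives S = K_s·(1 + k_d·θ_c) / [θ_c·(Y·k − k_d) − 1] = 47.0 × (1 + 0.0870 × 13.9) / [13.9 × (0.611 × 4.87 − 0.0870) − 1] = 103.8 / 39.15 = 2.652 mg/L.
Correct the yield for decay: Y_obs = Y/(1 + k_d θ_c) = 0.611 / (1 + 0.0870 × 13.9) = 0.611 / 2.209 = 0.2766.
Substrate removed = Q·(S₀ − S) = 872 m³/d × (810 − 2.65) g/m³ = 7.04×10^5 g/d = 704.0 kg/d.
Net biomass production P_X = Y_obs × Q·(S₀ − S) = 0.2766 × 704.0 = 194.7 kg VSS/d.

P_X ≈ 195 kg VSS/d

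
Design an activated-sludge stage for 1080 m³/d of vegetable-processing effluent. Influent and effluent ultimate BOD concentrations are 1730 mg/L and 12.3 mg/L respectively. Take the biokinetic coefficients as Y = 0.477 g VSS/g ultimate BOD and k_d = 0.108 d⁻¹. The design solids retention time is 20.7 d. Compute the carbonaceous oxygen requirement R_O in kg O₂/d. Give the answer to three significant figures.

The observed yield is Y_obs = Y/(1 + k_d·θ_c) = 0.477 / (1 + 0.108 × 20.7) = 0.477 / 3.236 = 0.1474 g VSS per g ultimate BOD removed.
ΔS = 1730 − 12.3 = 1718 mg/L, so the substrate removal rate is 1080 × 1718/1000 = 1855 kg ultimate BOD/d.
Net sludge production P_X = 0.1474 × 1855 = 273.5 kg VSS/d.
R_O = Q·(S₀ − S) − 1.42·P_X = 1855 − 1.42 × 273.5 = 1467 kg O₂/d.

R_O ≈ 1470 kg O₂/d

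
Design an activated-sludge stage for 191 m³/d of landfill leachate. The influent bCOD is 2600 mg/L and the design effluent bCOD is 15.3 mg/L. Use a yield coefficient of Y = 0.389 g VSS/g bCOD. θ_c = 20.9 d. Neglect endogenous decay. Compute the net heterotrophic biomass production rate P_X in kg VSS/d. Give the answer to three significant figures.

P_X ≈ 192 kg VSS/d

With endogenous decay neglected, the observed yield equals the true yield: Y_obs = Y = 0.389 g VSS/g bCOD.
Q·(S₀ − S) = 191 × (2600 − 15.3) × 10⁻³ = 493.7 kg/d removed.
P_X = Y_obs · Q(S₀ − S) = 0.3890 × 493.7 = 192.0 kg VSS/d.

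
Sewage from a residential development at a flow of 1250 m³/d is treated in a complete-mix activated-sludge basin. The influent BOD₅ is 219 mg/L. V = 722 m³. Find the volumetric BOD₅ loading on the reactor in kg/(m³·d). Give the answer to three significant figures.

Volumetric loading L_v = Q·S₀ / V = 1250 × 219 g/m³ / 722.0 m³ = 379.2 g/(m³·d) = 0.3792 kg BOD₅/(m³·d).

L_v ≈ 0.379 kg BOD₅/(m³·d)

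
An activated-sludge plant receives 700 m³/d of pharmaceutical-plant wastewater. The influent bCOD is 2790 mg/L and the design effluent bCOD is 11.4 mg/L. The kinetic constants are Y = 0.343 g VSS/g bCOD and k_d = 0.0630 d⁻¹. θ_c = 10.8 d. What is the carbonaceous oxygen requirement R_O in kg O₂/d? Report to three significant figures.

R_O ≈ 1380 kg O₂/d

Correct the yield for decay: Y_obs = Y/(1 + k_d θ_c) = 0.343 / (1 + 0.0630 × 10.8) = 0.343 / 1.680 = 0.2041.
Mass of bCOD removed per day: Q(S₀ − S) = 700 × 2779 g/m³ = 1945 kg/d.
P_X = Y_obs·Q·(S₀ − S) = 0.2041 × 1945 = 397.0 kg VSS/d.
Carbonaceous O₂ demand = substrate oxidised − cell-mass equivalent = 1945 − 1.42 × 397.0 = 1381 kg O₂/d.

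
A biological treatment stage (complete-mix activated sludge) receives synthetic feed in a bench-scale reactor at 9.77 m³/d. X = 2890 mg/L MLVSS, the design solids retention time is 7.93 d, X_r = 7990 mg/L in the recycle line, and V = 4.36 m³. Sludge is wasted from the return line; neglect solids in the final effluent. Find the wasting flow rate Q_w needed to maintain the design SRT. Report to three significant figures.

Q_w ≈ 0.199 m³/d

Wasting from the return line (neglecting effluent solids): Q_w = V·X / (θ_c·X_r) = 4.360 × 2890 / (7.93 × 7990) = 0.1989 m³/d.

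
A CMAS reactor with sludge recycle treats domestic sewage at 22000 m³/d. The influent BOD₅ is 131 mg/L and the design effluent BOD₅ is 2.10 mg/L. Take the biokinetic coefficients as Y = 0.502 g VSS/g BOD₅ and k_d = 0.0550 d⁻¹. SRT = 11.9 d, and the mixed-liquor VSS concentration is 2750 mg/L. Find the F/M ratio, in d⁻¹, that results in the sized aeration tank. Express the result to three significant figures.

F/M ≈ 0.281 d⁻¹

Rearranging the biomass balance for a CMAS with decay, V = Y·Q·ΔS·θ_c / [X·(1+k_d θ_c)] = 0.502 × 22000 × (131 − 2.10) × 11.9 / [2750 × (1 + 0.0550 × 11.9)] = 1.69×10^7 / 4550 = 3723 m³.
F/M = applied load / biomass = Q·S₀/(V·X) = 22000 × 131 / (3723 × 2750) = 0.2815 d⁻¹.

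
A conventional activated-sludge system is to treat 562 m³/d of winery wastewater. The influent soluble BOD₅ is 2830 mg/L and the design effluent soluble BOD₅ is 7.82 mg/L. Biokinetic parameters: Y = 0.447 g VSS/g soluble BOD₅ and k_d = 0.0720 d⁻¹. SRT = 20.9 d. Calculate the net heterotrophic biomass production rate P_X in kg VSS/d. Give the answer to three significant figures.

Correct the yield for decay: Y_obs = Y/(1 + k_d θ_c) = 0.447 / (1 + 0.0720 × 20.9) = 0.447 / 2.505 = 0.1785.
Mass of soluble BOD₅ removed per day: Q(S₀ − S) = 562 × 2822 g/m³ = 1586 kg/d.
P_X = Y_obs · Q(S₀ − S) = 0.1785 × 1586 = 283.0 kg VSS/d.

P_X ≈ 283 kg VSS/d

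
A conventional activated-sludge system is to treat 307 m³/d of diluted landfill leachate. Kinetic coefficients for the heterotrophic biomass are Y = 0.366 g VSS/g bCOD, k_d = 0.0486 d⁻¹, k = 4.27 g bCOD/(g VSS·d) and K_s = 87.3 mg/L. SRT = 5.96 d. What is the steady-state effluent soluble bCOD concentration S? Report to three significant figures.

S ≈ 14.0 mg/L

For a completely mixed reactor with recycle the Lawrence–McCarty relation gives S = K_s·(1 + k_d·θ_c) / [θ_c·(Y·k − k_d) − 1] = 87.3 × (1 + 0.0486 × 5.96) / [5.96 × (0.366 × 4.27 − 0.0486) − 1] = 112.6 / 8.025 = 14.03 mg/L.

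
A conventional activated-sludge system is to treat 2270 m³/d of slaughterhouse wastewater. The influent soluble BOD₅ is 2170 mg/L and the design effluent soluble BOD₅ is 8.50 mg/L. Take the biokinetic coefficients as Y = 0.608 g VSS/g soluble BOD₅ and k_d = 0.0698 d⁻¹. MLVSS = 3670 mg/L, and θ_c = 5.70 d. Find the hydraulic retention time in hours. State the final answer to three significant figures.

From the SRT design equation V = Y Q (S₀−S) θ_c / [X (1 + k_d θ_c)] = 0.608 × 2270 × (2170 − 8.50) × 5.70 / [3670 × (1 + 0.0698 × 5.70)] = 1.7×10^7 / 5130 = 3315 m³.
HRT = V/Q = 3315 m³ / 2270 m³·d⁻¹ = 1.460 d × 24 = 35.04 h.

τ ≈ 35.0 h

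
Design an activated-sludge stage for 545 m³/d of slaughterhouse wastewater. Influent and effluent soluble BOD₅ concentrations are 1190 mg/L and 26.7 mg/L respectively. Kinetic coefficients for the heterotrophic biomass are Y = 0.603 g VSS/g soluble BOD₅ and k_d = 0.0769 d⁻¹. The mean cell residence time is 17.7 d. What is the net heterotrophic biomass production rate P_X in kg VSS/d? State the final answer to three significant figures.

Observed yield with endogenous decay: Y_obs = Y / (1 + k_d·θ_c) = 0.603 / (1 + 0.0769 × 17.7) = 0.603 / 2.361 = 0.2554 g VSS/g soluble BOD₅.
Q·(S₀ − S) = 545 × (1190 − 26.7) × 10⁻³ = 634.0 kg/d removed.
Biomass produced: P_X = Y_obs·Q·ΔS = 0.2554 × 634.0 ≈ 161.9 kg VSS/d.

P_X ≈ 162 kg VSS/d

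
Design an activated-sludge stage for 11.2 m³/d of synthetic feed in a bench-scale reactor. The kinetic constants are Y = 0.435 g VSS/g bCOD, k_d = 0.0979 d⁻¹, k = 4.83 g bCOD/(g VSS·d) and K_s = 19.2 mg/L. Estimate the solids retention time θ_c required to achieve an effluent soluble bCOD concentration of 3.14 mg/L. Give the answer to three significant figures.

Specific growth rate at S = 3.14 mg/L: μ = YkS/(K_s+S) = 0.435·4.83·3.14/(19.2+3.14) = 0.2953 d⁻¹.
1/θ_c = 0.2953 − 0.0979 = 0.1974 d⁻¹, so θ_c = 5.066 d.

θ_c ≈ 5.07 d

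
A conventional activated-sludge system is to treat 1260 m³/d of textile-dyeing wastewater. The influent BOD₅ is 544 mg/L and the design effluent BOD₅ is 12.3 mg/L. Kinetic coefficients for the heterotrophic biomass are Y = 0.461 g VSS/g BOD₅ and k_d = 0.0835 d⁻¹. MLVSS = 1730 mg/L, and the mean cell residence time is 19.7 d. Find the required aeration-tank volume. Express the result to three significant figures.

V ≈ 1330 m³

From the SRT design equation V = Y Q (S₀−S) θ_c / [X (1 + k_d θ_c)] = 0.461 × 1260 × (544 − 12.3) × 19.7 / [1730 × (1 + 0.0835 × 19.7)] = 6.08×10^6 / 4576 = 1330 m³.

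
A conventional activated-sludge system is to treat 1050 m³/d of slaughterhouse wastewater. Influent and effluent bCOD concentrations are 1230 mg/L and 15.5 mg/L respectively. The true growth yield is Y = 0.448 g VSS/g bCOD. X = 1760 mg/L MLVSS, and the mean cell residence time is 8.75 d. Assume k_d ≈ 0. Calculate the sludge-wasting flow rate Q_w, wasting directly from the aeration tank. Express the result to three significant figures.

Q_w ≈ 325 m³/d

With k_d = 0 the design equation reduces to V = Y Q (S₀−S) θ_c / X = 0.448 × 1050 × (1230 − 15.5) × 8.75 / 1760 = 2840 m³.
With mixed-liquor wasting, θ_c = V/Q_w, so Q_w = V/θ_c = 2840/8.75 = 324.6 m³/d.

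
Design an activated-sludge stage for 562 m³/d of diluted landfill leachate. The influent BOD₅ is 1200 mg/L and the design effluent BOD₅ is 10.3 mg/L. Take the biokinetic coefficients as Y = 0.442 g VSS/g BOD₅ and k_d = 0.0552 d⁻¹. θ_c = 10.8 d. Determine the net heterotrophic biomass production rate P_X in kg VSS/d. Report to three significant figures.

Correct the yield for decay: Y_obs = Y/(1 + k_d θ_c) = 0.442 / (1 + 0.0552 × 10.8) = 0.442 / 1.596 = 0.2769.
Q·(S₀ − S) = 562 × (1200 − 10.3) × 10⁻³ = 668.6 kg/d removed.
So the net sludge growth is P_X = 0.2769 × 668.6 = 185.1 kg VSS/d.

P_X ≈ 185 kg VSS/d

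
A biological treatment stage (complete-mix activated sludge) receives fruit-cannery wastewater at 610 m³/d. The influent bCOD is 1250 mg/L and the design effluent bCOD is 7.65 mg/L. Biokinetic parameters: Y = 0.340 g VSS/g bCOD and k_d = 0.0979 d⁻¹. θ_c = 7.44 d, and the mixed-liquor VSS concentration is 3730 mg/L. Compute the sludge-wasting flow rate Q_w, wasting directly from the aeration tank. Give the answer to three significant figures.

Q_w ≈ 40.0 m³/d

Rearranging the biomass balance for a CMAS with decay, V = Y·Q·ΔS·θ_c / [X·(1+k_d θ_c)] = 0.340 × 610 × (1250 − 7.65) × 7.44 / [3730 × (1 + 0.0979 × 7.44)] = 1.92×10^6 / 6447 = 297.4 m³.
For wasting at MLVSS concentration, Q_w = V/θ_c = 297.4/7.44 = 39.97 m³/d.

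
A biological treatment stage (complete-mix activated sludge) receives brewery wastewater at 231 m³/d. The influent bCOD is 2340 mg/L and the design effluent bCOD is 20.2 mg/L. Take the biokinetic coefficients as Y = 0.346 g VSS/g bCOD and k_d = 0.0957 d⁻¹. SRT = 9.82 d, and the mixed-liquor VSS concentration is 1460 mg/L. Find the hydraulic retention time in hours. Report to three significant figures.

τ ≈ 66.8 h

Steady-state biomass mass balance: V·X·(1 + k_d·θ_c) = Y·Q·(S₀ − S)·θ_c, so V = 0.346 × 231 × (2340 − 20.2) × 9.82 / [1460 × (1 + 0.0957 × 9.82)] = 1.82×10^6 / 2832 = 642.9 m³.
HRT = V/Q = 642.9 m³ / 231 m³·d⁻¹ = 2.783 d × 24 = 66.80 h.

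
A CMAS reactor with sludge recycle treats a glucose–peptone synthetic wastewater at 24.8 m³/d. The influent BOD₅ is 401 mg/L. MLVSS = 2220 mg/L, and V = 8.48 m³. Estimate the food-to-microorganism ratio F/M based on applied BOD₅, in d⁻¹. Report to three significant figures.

F/M ≈ 0.528 d⁻¹

F/M = applied load / biomass = Q·S₀/(V·X) = 24.8 × 401 / (8.480 × 2220) = 0.5283 d⁻¹.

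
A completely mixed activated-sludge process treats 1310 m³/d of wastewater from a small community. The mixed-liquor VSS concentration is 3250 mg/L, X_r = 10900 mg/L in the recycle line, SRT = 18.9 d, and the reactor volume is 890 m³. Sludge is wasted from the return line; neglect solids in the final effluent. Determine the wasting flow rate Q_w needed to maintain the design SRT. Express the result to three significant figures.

θ_c = V·X/(Q_w·X_r) when wasting from the recycle, so Q_w = V·X/(θ_c·X_r) = 890.0 × 3250 / (18.9 × 10900) = 14.04 m³/d.

Q_w ≈ 14.0 m³/d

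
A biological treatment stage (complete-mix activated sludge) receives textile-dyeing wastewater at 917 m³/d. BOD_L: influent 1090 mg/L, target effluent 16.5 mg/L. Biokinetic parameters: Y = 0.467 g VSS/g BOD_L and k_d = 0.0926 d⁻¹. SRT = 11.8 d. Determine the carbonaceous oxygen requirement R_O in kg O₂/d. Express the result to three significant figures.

Y_obs = Y / (1 + k_d θ_c) = 0.467 / (1 + 0.0926 × 11.8) = 0.467 / 2.093 = 0.2232.
Q·(S₀ − S) = 917 × (1090 − 16.5) × 10⁻³ = 984.4 kg/d removed.
Net sludge production P_X = 0.2232 × 984.4 = 219.7 kg VSS/d.
Carbonaceous O₂ demand = substrate oxidised − cell-mass equivalent = 984.4 − 1.42 × 219.7 = 672.5 kg O₂/d.

R_O ≈ 672 kg O₂/d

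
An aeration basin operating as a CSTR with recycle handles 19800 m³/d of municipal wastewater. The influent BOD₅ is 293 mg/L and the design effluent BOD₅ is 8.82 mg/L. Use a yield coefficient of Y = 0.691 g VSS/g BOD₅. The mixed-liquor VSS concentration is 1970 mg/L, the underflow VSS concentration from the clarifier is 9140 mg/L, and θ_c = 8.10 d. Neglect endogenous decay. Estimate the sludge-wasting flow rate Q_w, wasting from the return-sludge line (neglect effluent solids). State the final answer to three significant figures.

Q_w ≈ 425 m³/d

With k_d = 0 the design equation reduces to V = Y Q (S₀−S) θ_c / X = 0.691 × 19800 × (293 − 8.82) × 8.10 / 1970 = 15987 m³.
Q_w = (V·X)/(θ_c X_r) = 15987 × 1970 / (8.10 × 9140) = 425.4 m³/d.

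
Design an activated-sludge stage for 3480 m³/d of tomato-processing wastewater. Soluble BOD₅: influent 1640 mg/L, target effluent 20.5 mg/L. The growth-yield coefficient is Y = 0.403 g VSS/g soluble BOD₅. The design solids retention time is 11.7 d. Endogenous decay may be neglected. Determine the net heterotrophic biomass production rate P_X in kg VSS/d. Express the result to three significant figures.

With endogenous decay neglected, the observed yield equals the true yield: Y_obs = Y = 0.403 g VSS/g soluble BOD₅.
Substrate removed = Q·(S₀ − S) = 3480 m³/d × (1640 − 20.5) g/m³ = 5.64×10^6 g/d = 5636 kg/d.
P_X = Y_obs · Q(S₀ − S) = 0.4030 × 5636 = 2271 kg VSS/d.

P_X ≈ 2270 kg VSS/d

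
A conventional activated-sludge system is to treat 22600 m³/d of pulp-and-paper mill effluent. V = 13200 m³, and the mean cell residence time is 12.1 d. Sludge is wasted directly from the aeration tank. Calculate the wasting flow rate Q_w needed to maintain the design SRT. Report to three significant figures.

Wasting from the aeration tank: Q_w = V / θ_c = 13200 / 12.1 = 1091 m³/d.

Q_w ≈ 1090 m³/d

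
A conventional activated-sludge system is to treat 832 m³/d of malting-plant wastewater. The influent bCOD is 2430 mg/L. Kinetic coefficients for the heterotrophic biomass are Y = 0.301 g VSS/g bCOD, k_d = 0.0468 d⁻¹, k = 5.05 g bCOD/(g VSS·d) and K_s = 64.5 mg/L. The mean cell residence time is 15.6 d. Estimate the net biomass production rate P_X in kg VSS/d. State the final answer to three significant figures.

Effluent substrate depends only on kinetics and SRT: S = K_s(1 + k_d θ_c) / [θ_c(Yk − k_d) − 1] = 64.5 × (1 + 0.0468 × 15.6) / [15.6 × (0.301 × 5.05 − 0.0468) − 1] = 111.6 / 21.98 = 5.076 mg/L.
The observed yield is Y_obs = Y/(1 + k_d·θ_c) = 0.301 / (1 + 0.0468 × 15.6) = 0.301 / 1.730 = 0.1740 g VSS per g bCOD removed.
Q·(S₀ − S) = 832 × (2430 − 5.08) × 10⁻³ = 2018 kg/d removed.
So the net sludge growth is P_X = 0.1740 × 2018 = 351.0 kg VSS/d.

P_X ≈ 351 kg VSS/d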